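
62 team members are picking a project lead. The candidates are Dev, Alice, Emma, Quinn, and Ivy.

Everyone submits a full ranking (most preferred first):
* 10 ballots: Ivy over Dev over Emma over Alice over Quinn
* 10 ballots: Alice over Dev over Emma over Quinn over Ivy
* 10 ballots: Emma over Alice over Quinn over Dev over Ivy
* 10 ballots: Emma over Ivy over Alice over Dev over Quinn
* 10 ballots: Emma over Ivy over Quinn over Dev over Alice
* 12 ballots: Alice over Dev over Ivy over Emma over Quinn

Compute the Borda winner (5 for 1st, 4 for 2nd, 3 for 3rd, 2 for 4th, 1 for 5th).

Emma

Dev: 10×4 + 10×4 + 10×2 + 10×2 + 10×2 + 12×4 = 188
Alice: 10×2 + 10×5 + 10×4 + 10×3 + 10×1 + 12×5 = 210
Emma: 10×3 + 10×3 + 10×5 + 10×5 + 10×5 + 12×2 = 234
Quinn: 10×1 + 10×2 + 10×3 + 10×1 + 10×3 + 12×1 = 112
Ivy: 10×5 + 10×1 + 10×1 + 10×4 + 10×4 + 12×3 = 186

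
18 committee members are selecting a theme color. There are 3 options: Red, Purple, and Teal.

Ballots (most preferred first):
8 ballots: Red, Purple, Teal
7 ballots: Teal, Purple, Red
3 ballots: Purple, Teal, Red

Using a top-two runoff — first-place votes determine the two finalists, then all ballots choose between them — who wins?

Round 1 first-place votes: Red 8, Purple 3, Teal 7. Red and Teal advance.
Runoff: Red is ranked above Teal on 8 ballots, Teal above Red on 10.

Teal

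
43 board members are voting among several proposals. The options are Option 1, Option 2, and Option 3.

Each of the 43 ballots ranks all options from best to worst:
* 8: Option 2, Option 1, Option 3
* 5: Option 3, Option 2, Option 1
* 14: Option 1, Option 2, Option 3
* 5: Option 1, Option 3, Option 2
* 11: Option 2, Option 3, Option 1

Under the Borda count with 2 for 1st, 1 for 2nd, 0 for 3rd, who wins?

Option 1: 8×1 + 5×0 + 14×2 + 5×2 + 11×0 = 46
Option 2: 8×2 + 5×1 + 14×1 + 5×0 + 11×2 = 57
Option 3: 8×0 + 5×2 + 14×0 + 5×1 + 11×1 = 26

Option 2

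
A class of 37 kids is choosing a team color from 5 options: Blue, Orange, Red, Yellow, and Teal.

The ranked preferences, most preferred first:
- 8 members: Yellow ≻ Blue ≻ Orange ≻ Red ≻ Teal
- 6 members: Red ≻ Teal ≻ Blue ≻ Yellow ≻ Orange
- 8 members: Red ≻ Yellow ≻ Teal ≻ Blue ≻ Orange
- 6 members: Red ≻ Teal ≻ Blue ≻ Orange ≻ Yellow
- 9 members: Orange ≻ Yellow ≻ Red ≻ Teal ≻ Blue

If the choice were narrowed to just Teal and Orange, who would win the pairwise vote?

Teal is ranked above Orange on 20 ballots; Orange above Teal on 17.

Teal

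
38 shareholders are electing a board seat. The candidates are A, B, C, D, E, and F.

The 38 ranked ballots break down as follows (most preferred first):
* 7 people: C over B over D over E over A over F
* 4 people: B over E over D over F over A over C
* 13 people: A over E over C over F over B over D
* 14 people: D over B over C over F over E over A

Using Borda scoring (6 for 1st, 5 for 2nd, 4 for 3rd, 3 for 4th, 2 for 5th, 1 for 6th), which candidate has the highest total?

A: 7×2 + 4×2 + 13×6 + 14×1 = 114
B: 7×5 + 4×6 + 13×2 + 14×5 = 155
C: 7×6 + 4×1 + 13×4 + 14×4 = 154
D: 7×4 + 4×4 + 13×1 + 14×6 = 141
E: 7×3 + 4×5 + 13×5 + 14×2 = 134
F: 7×1 + 4×3 + 13×3 + 14×3 = 100

B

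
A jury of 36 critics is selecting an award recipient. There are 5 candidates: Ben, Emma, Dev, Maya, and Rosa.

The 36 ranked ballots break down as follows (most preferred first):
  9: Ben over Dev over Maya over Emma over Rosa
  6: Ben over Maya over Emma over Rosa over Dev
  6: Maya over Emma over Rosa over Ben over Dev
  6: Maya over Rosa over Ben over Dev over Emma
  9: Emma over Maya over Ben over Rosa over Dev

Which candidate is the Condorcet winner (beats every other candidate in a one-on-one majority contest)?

Maya vs Ben: 21–15
Maya vs Emma: 27–9
Maya vs Dev: 27–9
Maya vs Rosa: 36–0
Maya beats every other candidate.

Maya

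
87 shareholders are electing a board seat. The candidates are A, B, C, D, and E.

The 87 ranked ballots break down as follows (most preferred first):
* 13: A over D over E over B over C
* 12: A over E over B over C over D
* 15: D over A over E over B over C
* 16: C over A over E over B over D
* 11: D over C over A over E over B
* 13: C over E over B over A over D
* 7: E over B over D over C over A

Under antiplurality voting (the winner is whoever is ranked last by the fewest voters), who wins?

Last-place votes: A 7, B 11, C 28, D 41, E 0.

E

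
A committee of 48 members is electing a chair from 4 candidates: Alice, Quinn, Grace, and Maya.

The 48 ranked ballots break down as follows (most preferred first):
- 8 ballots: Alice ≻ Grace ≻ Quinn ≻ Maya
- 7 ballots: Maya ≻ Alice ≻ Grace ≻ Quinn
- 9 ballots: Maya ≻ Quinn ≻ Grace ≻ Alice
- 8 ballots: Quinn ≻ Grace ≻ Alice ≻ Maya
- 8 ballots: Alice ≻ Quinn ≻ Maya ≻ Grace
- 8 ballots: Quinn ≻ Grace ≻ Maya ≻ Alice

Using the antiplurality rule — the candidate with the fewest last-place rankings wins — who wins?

Quinn

Last-place votes: Alice 17, Quinn 7, Grace 8, Maya 16.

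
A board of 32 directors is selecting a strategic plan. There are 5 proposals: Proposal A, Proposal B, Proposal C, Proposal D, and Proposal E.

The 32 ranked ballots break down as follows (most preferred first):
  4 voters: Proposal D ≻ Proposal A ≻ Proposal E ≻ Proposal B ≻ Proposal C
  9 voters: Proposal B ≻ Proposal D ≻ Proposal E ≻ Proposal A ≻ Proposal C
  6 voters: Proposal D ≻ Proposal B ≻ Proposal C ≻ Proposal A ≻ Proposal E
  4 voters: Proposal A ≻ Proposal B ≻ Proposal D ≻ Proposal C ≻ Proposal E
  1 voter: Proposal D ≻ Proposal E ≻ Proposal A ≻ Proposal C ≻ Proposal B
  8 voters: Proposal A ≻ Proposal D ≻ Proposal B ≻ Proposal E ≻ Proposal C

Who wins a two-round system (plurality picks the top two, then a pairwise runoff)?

Round 1 first-place votes: Proposal A 12, Proposal B 9, Proposal C 0, Proposal D 11, Proposal E 0. Proposal A and Proposal D advance.
Runoff: Proposal A is ranked above Proposal D on 12 ballots, Proposal D above Proposal A on 20.

Proposal D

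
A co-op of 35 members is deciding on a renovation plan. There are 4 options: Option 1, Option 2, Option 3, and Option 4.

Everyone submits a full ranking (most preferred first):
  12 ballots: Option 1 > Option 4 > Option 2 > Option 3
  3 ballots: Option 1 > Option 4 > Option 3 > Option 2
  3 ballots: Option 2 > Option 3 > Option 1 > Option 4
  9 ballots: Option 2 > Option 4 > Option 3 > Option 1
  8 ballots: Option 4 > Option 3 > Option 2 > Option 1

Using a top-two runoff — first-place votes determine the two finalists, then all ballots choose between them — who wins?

Round 1 first-place votes: Option 1 15, Option 2 12, Option 3 0, Option 4 8. Option 1 and Option 2 advance.
Runoff: Option 1 is ranked above Option 2 on 15 ballots, Option 2 above Option 1 on 20.

Option 2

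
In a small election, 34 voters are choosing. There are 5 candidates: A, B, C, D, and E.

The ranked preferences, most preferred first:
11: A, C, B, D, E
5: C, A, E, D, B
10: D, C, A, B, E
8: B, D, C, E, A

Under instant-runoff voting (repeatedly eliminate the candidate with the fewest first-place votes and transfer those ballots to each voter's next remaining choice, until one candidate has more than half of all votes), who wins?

D

Round 1: A 11, B 8, C 5, D 10, E 0. E eliminated.
Round 2: A 11, B 8, C 5, D 10. C eliminated.
Round 3: A 16, B 8, D 10. B eliminated.
Round 4: A 16, D 18. D has a majority (≥18).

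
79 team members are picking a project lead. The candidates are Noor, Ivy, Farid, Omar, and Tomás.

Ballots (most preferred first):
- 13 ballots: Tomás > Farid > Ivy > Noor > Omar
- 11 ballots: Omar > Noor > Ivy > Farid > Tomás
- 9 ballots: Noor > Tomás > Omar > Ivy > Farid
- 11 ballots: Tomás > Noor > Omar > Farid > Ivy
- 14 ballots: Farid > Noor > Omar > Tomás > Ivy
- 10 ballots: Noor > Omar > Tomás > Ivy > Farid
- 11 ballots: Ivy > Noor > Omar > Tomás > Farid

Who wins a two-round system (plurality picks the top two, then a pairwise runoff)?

Noor

Round 1 first-place votes: Noor 19, Ivy 11, Farid 14, Omar 11, Tomás 24. Tomás and Noor advance.
Runoff: Tomás is ranked above Noor on 24 ballots, Noor above Tomás on 55.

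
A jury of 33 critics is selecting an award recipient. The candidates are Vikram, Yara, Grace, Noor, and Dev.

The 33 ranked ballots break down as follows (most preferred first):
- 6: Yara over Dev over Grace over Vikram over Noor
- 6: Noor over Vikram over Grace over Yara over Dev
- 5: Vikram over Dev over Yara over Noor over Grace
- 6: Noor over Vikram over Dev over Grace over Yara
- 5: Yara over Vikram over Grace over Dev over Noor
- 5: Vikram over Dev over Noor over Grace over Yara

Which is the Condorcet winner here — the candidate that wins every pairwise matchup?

Vikram

Vikram vs Yara: 22–11
Vikram vs Grace: 27–6
Vikram vs Noor: 21–12
Vikram vs Dev: 27–6
Vikram beats every other candidate.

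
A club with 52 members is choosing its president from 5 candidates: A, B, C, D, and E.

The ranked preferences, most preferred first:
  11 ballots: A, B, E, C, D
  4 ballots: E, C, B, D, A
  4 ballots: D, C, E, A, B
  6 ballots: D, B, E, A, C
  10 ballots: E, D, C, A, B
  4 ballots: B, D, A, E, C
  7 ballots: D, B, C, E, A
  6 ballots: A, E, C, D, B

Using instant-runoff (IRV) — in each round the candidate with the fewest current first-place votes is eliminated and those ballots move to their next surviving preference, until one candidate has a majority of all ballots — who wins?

D

Round 1: A 17, B 4, C 0, D 17, E 14. C eliminated.
Round 2: A 17, B 4, D 17, E 14. B eliminated.
Round 3: A 17, D 21, E 14. E eliminated.
Round 4: A 17, D 35. D has a majority (≥27).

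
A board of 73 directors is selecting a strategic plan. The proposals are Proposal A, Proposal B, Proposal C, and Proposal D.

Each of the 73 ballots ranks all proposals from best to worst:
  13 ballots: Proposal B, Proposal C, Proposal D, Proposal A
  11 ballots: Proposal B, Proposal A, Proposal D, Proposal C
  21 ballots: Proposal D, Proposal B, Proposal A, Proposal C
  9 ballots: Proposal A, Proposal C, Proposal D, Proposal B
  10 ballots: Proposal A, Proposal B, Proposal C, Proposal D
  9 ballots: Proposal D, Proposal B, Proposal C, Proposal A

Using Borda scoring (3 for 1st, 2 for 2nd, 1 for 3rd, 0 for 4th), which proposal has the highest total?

Proposal A: 13×0 + 11×2 + 21×1 + 9×3 + 10×3 + 9×0 = 100
Proposal B: 13×3 + 11×3 + 21×2 + 9×0 + 10×2 + 9×2 = 152
Proposal C: 13×2 + 11×0 + 21×0 + 9×2 + 10×1 + 9×1 = 63
Proposal D: 13×1 + 11×1 + 21×3 + 9×1 + 10×0 + 9×3 = 123

Proposal B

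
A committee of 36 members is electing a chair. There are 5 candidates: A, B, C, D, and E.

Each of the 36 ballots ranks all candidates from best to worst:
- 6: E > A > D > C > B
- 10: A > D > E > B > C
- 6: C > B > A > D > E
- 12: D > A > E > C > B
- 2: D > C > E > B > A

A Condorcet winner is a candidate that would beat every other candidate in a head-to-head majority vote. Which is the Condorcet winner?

A

A vs B: 28–8
A vs C: 28–8
A vs D: 22–14
A vs E: 28–8
A beats every other candidate.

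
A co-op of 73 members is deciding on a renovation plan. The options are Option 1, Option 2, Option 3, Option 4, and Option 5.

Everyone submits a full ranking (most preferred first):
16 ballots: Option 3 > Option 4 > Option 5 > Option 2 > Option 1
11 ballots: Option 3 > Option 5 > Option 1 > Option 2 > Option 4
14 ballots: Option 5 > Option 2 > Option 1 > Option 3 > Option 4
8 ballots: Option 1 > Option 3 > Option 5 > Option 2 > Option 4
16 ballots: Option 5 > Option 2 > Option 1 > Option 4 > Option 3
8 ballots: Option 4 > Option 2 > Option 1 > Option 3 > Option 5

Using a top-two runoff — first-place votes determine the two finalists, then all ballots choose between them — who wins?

Round 1 first-place votes: Option 1 8, Option 2 0, Option 3 27, Option 4 8, Option 5 30. Option 5 and Option 3 advance.
Runoff: Option 5 is ranked above Option 3 on 30 ballots, Option 3 above Option 5 on 43.

Option 3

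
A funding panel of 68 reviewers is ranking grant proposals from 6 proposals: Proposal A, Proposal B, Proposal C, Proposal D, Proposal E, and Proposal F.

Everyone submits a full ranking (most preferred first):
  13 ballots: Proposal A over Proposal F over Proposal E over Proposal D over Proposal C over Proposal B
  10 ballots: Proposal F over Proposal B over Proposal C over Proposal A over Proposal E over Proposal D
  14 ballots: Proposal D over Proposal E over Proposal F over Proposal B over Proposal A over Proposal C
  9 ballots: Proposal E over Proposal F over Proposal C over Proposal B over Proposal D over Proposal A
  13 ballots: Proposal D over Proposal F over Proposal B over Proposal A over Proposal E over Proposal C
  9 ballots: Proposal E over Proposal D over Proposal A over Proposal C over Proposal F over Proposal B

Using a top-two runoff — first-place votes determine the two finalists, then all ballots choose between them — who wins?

Round 1 first-place votes: Proposal A 13, Proposal B 0, Proposal C 0, Proposal D 27, Proposal E 18, Proposal F 10. Proposal D and Proposal E advance.
Runoff: Proposal D is ranked above Proposal E on 27 ballots, Proposal E above Proposal D on 41.

Proposal E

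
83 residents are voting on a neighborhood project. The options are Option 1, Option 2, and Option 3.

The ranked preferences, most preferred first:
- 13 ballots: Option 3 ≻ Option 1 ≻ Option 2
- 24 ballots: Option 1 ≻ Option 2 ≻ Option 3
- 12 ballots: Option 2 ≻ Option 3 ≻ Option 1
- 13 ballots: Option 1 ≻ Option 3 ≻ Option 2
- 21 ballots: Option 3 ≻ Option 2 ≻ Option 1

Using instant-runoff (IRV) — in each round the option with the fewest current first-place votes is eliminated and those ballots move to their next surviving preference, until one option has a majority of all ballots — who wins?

Option 3

Round 1: Option 1 37, Option 2 12, Option 3 34. Option 2 eliminated.
Round 2: Option 1 37, Option 3 46. Option 3 has a majority (≥42).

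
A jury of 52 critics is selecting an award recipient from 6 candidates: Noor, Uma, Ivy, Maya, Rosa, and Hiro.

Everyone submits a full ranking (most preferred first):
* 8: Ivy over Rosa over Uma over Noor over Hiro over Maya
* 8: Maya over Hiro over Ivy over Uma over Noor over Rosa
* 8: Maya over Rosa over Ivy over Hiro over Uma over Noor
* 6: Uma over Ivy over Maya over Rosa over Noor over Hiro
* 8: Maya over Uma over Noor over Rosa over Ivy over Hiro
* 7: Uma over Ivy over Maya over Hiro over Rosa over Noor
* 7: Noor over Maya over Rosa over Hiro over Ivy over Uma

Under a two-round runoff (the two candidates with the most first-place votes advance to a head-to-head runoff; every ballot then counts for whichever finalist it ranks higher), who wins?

Round 1 first-place votes: Noor 7, Uma 13, Ivy 8, Maya 24, Rosa 0, Hiro 0. Maya and Uma advance.
Runoff: Maya is ranked above Uma on 31 ballots, Uma above Maya on 21.

Maya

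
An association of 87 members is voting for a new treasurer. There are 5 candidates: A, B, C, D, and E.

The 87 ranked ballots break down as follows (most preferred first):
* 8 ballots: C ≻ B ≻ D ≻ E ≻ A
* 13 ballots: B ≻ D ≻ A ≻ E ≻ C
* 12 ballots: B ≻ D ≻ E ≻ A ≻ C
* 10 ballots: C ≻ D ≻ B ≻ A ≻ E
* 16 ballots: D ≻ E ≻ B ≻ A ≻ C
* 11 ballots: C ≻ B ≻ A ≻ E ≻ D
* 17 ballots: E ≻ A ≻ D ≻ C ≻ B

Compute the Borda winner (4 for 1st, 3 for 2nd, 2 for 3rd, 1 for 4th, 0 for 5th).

D

A: 8×0 + 13×2 + 12×1 + 10×1 + 16×1 + 11×2 + 17×3 = 137
B: 8×3 + 13×4 + 12×4 + 10×2 + 16×2 + 11×3 + 17×0 = 209
C: 8×4 + 13×0 + 12×0 + 10×4 + 16×0 + 11×4 + 17×1 = 133
D: 8×2 + 13×3 + 12×3 + 10×3 + 16×4 + 11×0 + 17×2 = 219
E: 8×1 + 13×1 + 12×2 + 10×0 + 16×3 + 11×1 + 17×4 = 172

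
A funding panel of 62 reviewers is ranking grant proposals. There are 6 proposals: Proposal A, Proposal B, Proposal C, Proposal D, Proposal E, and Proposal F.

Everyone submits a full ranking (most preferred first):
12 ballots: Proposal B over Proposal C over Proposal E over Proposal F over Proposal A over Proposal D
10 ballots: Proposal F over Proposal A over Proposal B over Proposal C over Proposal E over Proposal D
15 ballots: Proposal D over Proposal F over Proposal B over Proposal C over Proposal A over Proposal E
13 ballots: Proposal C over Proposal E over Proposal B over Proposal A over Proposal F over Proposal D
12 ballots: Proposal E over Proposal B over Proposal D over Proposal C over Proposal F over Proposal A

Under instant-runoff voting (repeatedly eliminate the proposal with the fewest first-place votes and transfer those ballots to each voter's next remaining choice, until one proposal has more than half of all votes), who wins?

Proposal B

Round 1: Proposal A 0, Proposal B 12, Proposal C 13, Proposal D 15, Proposal E 12, Proposal F 10. Proposal A eliminated.
Round 2: Proposal B 12, Proposal C 13, Proposal D 15, Proposal E 12, Proposal F 10. Proposal F eliminated.
Round 3: Proposal B 22, Proposal C 13, Proposal D 15, Proposal E 12. Proposal E eliminated.
Round 4: Proposal B 34, Proposal C 13, Proposal D 15. Proposal B has a majority (≥32).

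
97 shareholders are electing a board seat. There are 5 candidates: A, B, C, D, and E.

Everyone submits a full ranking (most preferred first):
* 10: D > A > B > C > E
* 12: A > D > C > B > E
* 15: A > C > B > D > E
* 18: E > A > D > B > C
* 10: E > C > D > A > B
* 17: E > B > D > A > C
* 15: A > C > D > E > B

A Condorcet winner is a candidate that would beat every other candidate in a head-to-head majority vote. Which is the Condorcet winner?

A

A vs B: 80–17
A vs C: 87–10
A vs D: 60–37
A vs E: 52–45
A beats every other candidate.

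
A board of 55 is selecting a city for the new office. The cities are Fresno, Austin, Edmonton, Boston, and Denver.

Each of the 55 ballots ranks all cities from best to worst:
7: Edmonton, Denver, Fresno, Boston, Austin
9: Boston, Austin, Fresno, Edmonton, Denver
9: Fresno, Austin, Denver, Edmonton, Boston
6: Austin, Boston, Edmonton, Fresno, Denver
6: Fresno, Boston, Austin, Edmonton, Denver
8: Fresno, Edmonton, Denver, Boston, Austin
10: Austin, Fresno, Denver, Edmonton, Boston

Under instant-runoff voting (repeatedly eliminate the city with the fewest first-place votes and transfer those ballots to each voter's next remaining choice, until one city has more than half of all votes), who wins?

Fresno

Round 1: Fresno 23, Austin 16, Edmonton 7, Boston 9, Denver 0. Denver eliminated.
Round 2: Fresno 23, Austin 16, Edmonton 7, Boston 9. Edmonton eliminated.
Round 3: Fresno 30, Austin 16, Boston 9. Fresno has a majority (≥28).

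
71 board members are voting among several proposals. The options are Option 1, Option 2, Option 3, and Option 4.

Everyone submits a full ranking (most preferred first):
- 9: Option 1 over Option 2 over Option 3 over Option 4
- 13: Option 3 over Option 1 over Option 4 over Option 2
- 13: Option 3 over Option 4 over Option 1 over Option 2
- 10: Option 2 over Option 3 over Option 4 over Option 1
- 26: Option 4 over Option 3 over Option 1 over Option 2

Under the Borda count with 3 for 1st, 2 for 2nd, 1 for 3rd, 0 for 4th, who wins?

Option 3

Option 1: 9×3 + 13×2 + 13×1 + 10×0 + 26×1 = 92
Option 2: 9×2 + 13×0 + 13×0 + 10×3 + 26×0 = 48
Option 3: 9×1 + 13×3 + 13×3 + 10×2 + 26×2 = 159
Option 4: 9×0 + 13×1 + 13×2 + 10×1 + 26×3 = 127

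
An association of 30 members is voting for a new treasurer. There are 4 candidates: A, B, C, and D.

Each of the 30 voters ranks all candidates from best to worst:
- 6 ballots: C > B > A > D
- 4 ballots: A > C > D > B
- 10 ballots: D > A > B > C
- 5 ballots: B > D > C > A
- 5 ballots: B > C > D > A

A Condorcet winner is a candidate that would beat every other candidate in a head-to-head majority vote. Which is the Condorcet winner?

B vs A: 16–14
B vs C: 20–10
B vs D: 16–14
B beats every other candidate.

B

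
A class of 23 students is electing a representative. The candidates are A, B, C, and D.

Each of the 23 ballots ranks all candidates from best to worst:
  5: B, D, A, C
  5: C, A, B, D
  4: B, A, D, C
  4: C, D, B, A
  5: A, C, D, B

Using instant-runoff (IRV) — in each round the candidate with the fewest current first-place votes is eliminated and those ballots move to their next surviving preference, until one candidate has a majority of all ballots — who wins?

C

Round 1: A 5, B 9, C 9, D 0. D eliminated.
Round 2: A 5, B 9, C 9. A eliminated.
Round 3: B 9, C 14. C has a majority (≥12).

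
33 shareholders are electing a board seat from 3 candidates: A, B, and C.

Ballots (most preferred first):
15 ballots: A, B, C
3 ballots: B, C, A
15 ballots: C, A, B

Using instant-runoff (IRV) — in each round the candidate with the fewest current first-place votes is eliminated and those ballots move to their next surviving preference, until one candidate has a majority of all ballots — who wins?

Round 1: A 15, B 3, C 15. B eliminated.
Round 2: A 15, C 18. C has a majority (≥17).

C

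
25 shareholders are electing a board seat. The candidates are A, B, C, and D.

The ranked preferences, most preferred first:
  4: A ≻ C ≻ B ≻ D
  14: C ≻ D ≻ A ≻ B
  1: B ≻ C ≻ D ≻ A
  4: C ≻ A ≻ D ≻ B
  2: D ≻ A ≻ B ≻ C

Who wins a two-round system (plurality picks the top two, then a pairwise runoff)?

Round 1 first-place votes: A 4, B 1, C 18, D 2. C and A advance.
Runoff: C is ranked above A on 19 ballots, A above C on 6.

C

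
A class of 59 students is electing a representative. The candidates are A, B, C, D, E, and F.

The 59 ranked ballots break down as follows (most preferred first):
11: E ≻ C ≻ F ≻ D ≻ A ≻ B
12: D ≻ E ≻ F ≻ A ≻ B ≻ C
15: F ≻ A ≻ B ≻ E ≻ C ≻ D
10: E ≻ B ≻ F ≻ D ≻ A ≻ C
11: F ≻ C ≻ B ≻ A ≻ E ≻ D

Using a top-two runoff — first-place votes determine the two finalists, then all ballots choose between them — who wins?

Round 1 first-place votes: A 0, B 0, C 0, D 12, E 21, F 26. F and E advance.
Runoff: F is ranked above E on 26 ballots, E above F on 33.

E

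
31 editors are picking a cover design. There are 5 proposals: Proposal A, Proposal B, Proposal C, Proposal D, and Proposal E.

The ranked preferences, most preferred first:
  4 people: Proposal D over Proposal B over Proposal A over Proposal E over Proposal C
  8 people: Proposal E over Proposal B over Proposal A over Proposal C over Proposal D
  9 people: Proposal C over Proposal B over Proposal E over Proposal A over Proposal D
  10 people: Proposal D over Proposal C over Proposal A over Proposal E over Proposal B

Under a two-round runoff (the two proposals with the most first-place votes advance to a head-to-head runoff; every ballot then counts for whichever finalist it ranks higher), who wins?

Proposal C

Round 1 first-place votes: Proposal A 0, Proposal B 0, Proposal C 9, Proposal D 14, Proposal E 8. Proposal D and Proposal C advance.
Runoff: Proposal D is ranked above Proposal C on 14 ballots, Proposal C above Proposal D on 17.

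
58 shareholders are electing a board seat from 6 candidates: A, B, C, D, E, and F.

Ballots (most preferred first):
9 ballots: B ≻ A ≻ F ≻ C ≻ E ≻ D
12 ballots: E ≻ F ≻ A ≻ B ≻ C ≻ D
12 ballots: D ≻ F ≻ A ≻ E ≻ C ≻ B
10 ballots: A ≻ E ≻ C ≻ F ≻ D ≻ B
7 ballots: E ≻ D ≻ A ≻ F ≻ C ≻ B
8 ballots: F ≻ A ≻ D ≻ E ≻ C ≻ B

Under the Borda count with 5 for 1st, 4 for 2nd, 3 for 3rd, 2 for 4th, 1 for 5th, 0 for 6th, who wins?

A: 9×4 + 12×3 + 12×3 + 10×5 + 7×3 + 8×4 = 211
B: 9×5 + 12×2 + 12×0 + 10×0 + 7×0 + 8×0 = 69
C: 9×2 + 12×1 + 12×1 + 10×3 + 7×1 + 8×1 = 87
D: 9×0 + 12×0 + 12×5 + 10×1 + 7×4 + 8×3 = 122
E: 9×1 + 12×5 + 12×2 + 10×4 + 7×5 + 8×2 = 184
F: 9×3 + 12×4 + 12×4 + 10×2 + 7×2 + 8×5 = 197

A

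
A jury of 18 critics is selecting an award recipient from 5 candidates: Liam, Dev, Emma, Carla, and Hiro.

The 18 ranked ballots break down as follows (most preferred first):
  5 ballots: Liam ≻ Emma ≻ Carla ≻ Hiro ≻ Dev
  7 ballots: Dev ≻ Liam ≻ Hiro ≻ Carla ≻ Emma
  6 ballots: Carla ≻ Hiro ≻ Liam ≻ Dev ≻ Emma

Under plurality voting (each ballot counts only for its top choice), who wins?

Dev

First-place votes: Liam 5, Dev 7, Emma 0, Carla 6, Hiro 0.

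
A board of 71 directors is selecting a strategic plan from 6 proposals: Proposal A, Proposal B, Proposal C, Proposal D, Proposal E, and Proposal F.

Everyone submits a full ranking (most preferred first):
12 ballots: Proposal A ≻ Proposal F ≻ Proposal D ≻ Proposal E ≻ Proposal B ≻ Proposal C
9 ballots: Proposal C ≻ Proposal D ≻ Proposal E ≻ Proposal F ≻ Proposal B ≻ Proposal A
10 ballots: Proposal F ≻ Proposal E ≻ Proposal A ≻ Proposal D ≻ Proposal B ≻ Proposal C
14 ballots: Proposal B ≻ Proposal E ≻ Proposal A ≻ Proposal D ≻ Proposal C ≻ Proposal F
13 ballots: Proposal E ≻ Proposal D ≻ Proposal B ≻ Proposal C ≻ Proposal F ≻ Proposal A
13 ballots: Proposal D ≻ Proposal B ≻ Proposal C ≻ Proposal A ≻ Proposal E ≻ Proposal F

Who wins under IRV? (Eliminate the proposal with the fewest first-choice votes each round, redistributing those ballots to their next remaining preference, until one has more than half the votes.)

Proposal E

Round 1: Proposal A 12, Proposal B 14, Proposal C 9, Proposal D 13, Proposal E 13, Proposal F 10. Proposal C eliminated.
Round 2: Proposal A 12, Proposal B 14, Proposal D 22, Proposal E 13, Proposal F 10. Proposal F eliminated.
Round 3: Proposal A 12, Proposal B 14, Proposal D 22, Proposal E 23. Proposal A eliminated.
Round 4: Proposal B 14, Proposal D 34, Proposal E 23. Proposal B eliminated.
Round 5: Proposal D 34, Proposal E 37. Proposal E has a majority (≥36).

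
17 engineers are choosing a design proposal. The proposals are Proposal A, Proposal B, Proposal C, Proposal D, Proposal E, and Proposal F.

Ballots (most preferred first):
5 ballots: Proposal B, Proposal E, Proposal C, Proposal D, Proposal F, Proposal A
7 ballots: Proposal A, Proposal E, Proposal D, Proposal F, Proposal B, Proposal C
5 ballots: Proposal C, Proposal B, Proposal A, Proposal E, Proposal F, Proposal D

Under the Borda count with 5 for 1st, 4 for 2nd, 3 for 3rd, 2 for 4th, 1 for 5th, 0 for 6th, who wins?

Proposal A: 5×0 + 7×5 + 5×3 = 50
Proposal B: 5×5 + 7×1 + 5×4 = 52
Proposal C: 5×3 + 7×0 + 5×5 = 40
Proposal D: 5×2 + 7×3 + 5×0 = 31
Proposal E: 5×4 + 7×4 + 5×2 = 58
Proposal F: 5×1 + 7×2 + 5×1 = 24

Proposal E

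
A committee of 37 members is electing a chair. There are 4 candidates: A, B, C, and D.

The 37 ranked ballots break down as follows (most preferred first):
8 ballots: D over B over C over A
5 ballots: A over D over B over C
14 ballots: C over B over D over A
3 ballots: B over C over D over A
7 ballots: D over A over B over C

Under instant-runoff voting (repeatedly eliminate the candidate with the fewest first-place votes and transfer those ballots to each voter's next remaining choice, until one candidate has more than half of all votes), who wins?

Round 1: A 5, B 3, C 14, D 15. B eliminated.
Round 2: A 5, C 17, D 15. A eliminated.
Round 3: C 17, D 20. D has a majority (≥19).

D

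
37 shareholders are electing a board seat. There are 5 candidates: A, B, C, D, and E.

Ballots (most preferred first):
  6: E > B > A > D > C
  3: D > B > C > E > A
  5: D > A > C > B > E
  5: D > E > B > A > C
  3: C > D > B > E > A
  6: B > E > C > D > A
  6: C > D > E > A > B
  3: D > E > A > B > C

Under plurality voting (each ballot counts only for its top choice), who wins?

D

First-place votes: A 0, B 6, C 9, D 16, E 6.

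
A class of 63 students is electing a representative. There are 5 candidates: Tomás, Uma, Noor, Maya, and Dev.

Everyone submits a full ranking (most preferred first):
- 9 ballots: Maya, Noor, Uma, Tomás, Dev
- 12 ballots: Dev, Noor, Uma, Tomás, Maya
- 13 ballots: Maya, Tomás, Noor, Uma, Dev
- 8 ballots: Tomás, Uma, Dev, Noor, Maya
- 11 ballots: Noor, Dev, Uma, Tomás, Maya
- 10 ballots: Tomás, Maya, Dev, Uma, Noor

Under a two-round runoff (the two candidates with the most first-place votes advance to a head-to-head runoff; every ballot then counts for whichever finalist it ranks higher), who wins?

Round 1 first-place votes: Tomás 18, Uma 0, Noor 11, Maya 22, Dev 12. Maya and Tomás advance.
Runoff: Maya is ranked above Tomás on 22 ballots, Tomás above Maya on 41.

Tomás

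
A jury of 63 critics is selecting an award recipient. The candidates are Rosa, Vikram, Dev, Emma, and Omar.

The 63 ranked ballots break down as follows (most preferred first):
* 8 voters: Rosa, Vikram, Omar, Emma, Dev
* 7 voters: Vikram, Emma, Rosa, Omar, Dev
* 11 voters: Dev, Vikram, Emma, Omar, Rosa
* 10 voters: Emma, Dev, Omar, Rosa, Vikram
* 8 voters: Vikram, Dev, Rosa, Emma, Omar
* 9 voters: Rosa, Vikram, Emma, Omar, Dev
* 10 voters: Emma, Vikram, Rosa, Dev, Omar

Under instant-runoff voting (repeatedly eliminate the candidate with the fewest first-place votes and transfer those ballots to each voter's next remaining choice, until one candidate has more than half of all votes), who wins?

Vikram

Round 1: Rosa 17, Vikram 15, Dev 11, Emma 20, Omar 0. Omar eliminated.
Round 2: Rosa 17, Vikram 15, Dev 11, Emma 20. Dev eliminated.
Round 3: Rosa 17, Vikram 26, Emma 20. Rosa eliminated.
Round 4: Vikram 43, Emma 20. Vikram has a majority (≥32).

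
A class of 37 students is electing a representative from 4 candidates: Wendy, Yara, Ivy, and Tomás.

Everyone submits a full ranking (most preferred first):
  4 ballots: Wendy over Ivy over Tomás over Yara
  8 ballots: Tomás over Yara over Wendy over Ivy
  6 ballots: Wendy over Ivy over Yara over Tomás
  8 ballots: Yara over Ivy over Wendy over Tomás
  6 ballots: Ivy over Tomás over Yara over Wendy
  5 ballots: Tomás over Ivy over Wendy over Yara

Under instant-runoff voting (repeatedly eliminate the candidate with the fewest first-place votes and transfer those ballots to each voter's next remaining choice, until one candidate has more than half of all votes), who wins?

Round 1: Wendy 10, Yara 8, Ivy 6, Tomás 13. Ivy eliminated.
Round 2: Wendy 10, Yara 8, Tomás 19. Tomás has a majority (≥19).

Tomás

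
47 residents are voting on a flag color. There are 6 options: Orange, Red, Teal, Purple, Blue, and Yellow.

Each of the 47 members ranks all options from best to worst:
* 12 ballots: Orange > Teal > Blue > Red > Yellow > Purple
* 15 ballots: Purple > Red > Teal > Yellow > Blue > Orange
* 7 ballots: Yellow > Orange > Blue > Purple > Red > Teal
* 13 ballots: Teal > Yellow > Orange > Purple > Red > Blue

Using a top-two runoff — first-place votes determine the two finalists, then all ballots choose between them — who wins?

Teal

Round 1 first-place votes: Orange 12, Red 0, Teal 13, Purple 15, Blue 0, Yellow 7. Purple and Teal advance.
Runoff: Purple is ranked above Teal on 22 ballots, Teal above Purple on 25.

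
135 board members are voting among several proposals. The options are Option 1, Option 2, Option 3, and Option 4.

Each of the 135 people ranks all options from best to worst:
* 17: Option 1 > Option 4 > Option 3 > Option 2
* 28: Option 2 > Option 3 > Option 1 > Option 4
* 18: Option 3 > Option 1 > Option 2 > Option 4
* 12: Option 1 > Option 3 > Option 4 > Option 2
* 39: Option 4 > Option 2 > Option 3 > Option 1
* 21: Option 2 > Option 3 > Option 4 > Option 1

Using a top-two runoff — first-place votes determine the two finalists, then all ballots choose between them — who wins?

Round 1 first-place votes: Option 1 29, Option 2 49, Option 3 18, Option 4 39. Option 2 and Option 4 advance.
Runoff: Option 2 is ranked above Option 4 on 67 ballots, Option 4 above Option 2 on 68.

Option 4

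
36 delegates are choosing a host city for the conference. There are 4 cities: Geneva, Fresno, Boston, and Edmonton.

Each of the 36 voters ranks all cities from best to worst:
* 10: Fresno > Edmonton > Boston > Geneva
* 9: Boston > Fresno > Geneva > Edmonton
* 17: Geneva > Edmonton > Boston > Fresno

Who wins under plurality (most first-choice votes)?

First-place votes: Geneva 17, Fresno 10, Boston 9, Edmonton 0.

Geneva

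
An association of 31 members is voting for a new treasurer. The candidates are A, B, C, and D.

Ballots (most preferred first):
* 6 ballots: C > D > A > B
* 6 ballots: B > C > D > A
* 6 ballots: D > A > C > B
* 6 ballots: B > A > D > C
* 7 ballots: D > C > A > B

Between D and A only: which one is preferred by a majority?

D is ranked above A on 25 ballots; A above D on 6.

D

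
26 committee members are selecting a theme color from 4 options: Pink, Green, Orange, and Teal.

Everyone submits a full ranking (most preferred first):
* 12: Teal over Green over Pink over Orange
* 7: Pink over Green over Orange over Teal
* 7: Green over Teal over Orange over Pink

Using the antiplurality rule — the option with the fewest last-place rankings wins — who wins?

Green

Last-place votes: Pink 7, Green 0, Orange 12, Teal 7.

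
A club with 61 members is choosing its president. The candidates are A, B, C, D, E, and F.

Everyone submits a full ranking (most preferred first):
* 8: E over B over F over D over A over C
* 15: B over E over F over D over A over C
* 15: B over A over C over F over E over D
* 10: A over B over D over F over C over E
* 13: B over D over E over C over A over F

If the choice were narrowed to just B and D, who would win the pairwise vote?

B

B is ranked above D on 61 ballots; D above B on 0.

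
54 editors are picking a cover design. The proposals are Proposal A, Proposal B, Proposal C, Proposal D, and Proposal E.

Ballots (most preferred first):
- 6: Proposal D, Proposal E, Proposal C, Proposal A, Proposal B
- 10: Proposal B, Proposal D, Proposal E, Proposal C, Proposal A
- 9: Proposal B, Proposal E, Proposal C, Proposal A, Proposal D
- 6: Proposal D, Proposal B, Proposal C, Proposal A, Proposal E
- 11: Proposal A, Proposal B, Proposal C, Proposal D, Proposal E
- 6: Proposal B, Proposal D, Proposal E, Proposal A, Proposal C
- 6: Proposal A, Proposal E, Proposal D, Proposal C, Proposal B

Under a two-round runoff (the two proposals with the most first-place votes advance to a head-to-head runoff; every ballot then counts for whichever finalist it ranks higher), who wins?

Round 1 first-place votes: Proposal A 17, Proposal B 25, Proposal C 0, Proposal D 12, Proposal E 0. Proposal B and Proposal A advance.
Runoff: Proposal B is ranked above Proposal A on 31 ballots, Proposal A above Proposal B on 23.

Proposal B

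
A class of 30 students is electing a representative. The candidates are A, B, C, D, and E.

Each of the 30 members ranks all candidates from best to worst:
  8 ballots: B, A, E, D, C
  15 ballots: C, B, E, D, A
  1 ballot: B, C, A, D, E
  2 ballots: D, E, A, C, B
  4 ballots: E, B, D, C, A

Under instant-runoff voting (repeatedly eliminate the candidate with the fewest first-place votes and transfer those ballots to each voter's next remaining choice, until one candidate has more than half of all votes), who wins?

C

Round 1: A 0, B 9, C 15, D 2, E 4. A eliminated.
Round 2: B 9, C 15, D 2, E 4. D eliminated.
Round 3: B 9, C 15, E 6. E eliminated.
Round 4: B 13, C 17. C has a majority (≥16).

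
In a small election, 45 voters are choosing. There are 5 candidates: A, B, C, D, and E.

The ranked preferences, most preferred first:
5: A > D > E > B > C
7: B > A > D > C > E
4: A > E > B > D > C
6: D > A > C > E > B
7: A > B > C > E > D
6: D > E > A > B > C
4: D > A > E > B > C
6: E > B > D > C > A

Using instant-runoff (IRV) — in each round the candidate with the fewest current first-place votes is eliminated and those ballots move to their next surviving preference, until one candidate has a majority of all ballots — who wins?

A

Round 1: A 16, B 7, C 0, D 16, E 6. C eliminated.
Round 2: A 16, B 7, D 16, E 6. E eliminated.
Round 3: A 16, B 13, D 16. B eliminated.
Round 4: A 23, D 22. A has a majority (≥23).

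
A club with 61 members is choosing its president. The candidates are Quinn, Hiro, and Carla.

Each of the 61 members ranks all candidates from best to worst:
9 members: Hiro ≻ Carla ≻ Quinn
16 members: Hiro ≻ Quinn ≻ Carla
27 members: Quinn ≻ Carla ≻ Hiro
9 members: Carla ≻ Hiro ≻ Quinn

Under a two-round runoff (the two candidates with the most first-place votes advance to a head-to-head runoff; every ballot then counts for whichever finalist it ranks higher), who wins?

Round 1 first-place votes: Quinn 27, Hiro 25, Carla 9. Quinn and Hiro advance.
Runoff: Quinn is ranked above Hiro on 27 ballots, Hiro above Quinn on 34.

Hiro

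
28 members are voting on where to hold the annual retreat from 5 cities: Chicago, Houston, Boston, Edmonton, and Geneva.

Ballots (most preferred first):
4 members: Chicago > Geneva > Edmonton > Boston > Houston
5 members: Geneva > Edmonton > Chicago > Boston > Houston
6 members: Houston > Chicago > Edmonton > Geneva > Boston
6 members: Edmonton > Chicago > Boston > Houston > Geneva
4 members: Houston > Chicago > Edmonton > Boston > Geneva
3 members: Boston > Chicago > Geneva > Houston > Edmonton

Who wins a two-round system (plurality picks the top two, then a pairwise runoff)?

Edmonton

Round 1 first-place votes: Chicago 4, Houston 10, Boston 3, Edmonton 6, Geneva 5. Houston and Edmonton advance.
Runoff: Houston is ranked above Edmonton on 13 ballots, Edmonton above Houston on 15.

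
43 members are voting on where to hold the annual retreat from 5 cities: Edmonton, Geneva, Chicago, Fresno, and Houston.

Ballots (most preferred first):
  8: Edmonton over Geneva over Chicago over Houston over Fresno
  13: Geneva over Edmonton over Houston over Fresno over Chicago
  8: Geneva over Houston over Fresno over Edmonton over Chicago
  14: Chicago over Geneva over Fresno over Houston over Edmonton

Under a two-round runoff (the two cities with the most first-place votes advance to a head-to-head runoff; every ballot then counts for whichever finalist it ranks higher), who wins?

Round 1 first-place votes: Edmonton 8, Geneva 21, Chicago 14, Fresno 0, Houston 0. Geneva and Chicago advance.
Runoff: Geneva is ranked above Chicago on 29 ballots, Chicago above Geneva on 14.

Geneva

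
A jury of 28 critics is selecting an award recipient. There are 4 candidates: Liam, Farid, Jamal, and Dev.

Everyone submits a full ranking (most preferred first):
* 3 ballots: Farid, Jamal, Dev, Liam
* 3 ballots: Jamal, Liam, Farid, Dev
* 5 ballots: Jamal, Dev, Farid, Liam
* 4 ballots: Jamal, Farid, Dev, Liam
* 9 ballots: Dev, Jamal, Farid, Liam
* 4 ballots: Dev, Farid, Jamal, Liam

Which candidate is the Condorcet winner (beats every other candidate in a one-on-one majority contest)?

Jamal vs Liam: 28–0
Jamal vs Farid: 21–7
Jamal vs Dev: 15–13
Jamal beats every other candidate.

Jamal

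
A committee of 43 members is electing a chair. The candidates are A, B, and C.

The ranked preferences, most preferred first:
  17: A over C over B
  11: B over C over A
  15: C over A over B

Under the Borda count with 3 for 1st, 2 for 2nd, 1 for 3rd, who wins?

C

A: 17×3 + 11×1 + 15×2 = 92
B: 17×1 + 11×3 + 15×1 = 65
C: 17×2 + 11×2 + 15×3 = 101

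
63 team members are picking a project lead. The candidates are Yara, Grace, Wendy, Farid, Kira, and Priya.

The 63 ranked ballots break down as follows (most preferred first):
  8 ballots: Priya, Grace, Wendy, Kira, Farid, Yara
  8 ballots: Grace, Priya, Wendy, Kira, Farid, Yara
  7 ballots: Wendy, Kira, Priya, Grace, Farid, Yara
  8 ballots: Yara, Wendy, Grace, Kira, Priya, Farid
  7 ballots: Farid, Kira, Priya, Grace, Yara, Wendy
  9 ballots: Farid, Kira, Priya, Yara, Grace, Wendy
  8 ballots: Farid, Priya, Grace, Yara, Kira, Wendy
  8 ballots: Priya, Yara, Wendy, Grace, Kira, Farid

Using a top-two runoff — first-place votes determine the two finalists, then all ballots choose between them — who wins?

Round 1 first-place votes: Yara 8, Grace 8, Wendy 7, Farid 24, Kira 0, Priya 16. Farid and Priya advance.
Runoff: Farid is ranked above Priya on 24 ballots, Priya above Farid on 39.

Priya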